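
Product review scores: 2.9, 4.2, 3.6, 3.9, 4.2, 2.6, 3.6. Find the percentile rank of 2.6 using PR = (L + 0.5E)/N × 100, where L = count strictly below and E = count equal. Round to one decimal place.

7.1

N = 7.
Strictly below 2.6: 0. Equal to 2.6: 1.
PR = (0 + 0.5·1)/7 × 100 = 7.1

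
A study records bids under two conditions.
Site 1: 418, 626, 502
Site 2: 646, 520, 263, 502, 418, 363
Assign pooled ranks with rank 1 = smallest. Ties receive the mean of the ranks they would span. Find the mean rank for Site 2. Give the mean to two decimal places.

4.67

Sorted (ascending): 263, 363, 418, 418, 502, 502, 520, 626, 646
The 2 values of 418 occupy positions 3–4 → average rank (3+4)/2 = 3.5.
The 2 values of 502 occupy positions 5–6 → average rank (5+6)/2 = 5.5.
Site 2 values → pooled ranks: 646→9, 520→7, 263→1, 502→5.5, 418→3.5, 363→2
Mean rank = (9 + 7 + 1 + 5.5 + 3.5 + 2) / 6 = 4.67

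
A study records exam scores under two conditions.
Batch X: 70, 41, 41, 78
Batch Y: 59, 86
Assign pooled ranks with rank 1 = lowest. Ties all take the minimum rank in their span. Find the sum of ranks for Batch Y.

Sorted (ascending): 41, 41, 59, 70, 78, 86
The 2 values of 41 occupy positions 1–2 → each gets rank 1.
Batch Y values → pooled ranks: 59→3, 86→6
Rank sum = 3 + 6 = 9

9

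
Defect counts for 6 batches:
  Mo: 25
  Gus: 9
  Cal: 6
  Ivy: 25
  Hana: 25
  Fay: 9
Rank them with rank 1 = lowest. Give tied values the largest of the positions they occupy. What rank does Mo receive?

Sorted (ascending): 6, 9, 9, 25, 25, 25
The 2 values of 9 occupy positions 2–3 → each gets rank 3.
The 3 values of 25 occupy positions 4–6 → each gets rank 6.
Mo has value 25 → rank 6.

6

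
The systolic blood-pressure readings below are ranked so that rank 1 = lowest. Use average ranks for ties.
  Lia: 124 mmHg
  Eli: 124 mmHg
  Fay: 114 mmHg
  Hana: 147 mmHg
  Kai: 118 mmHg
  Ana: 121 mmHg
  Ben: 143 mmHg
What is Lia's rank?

Sorted (ascending): 114, 118, 121, 124, 124, 143, 147
The 2 values of 124 occupy positions 4–5 → average rank (4+5)/2 = 4.5.
Lia has value 124 mmHg → rank 4.5.

4.5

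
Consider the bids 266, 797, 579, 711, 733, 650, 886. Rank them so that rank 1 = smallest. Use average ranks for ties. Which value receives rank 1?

266

Sorted (ascending): 266, 579, 650, 711, 733, 797, 886
No ties — each value takes its position as its rank.
Rank 1 → value 266.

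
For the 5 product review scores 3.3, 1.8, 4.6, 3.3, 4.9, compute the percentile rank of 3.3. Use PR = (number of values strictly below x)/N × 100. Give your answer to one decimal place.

N = 5.
Strictly below 3.3: 1. Equal to 3.3: 2.
PR = 1/5 × 100 = 20.0

20.0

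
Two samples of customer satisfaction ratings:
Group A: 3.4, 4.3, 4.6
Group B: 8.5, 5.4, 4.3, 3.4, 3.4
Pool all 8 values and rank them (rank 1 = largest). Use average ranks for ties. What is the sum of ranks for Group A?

14.5

Sorted (descending): 8.5, 5.4, 4.6, 4.3, 4.3, 3.4, 3.4, 3.4
The 2 values of 4.3 occupy positions 4–5 → average rank (4+5)/2 = 4.5.
The 3 values of 3.4 occupy positions 6–8 → average rank 7.
Group A values → pooled ranks: 3.4→7, 4.3→4.5, 4.6→3
Rank sum = 7 + 4.5 + 3 = 14.5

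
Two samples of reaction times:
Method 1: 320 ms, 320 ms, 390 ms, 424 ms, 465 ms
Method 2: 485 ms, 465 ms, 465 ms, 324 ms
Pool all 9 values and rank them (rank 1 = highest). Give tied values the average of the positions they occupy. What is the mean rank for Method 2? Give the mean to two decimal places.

3.50

Sorted (descending): 485, 465, 465, 465, 424, 390, 324, 320, 320
The 3 values of 465 occupy positions 2–4 → average rank 3.
The 2 values of 320 occupy positions 8–9 → average rank (8+9)/2 = 8.5.
Method 2 values → pooled ranks: 485→1, 465→3, 465→3, 324→7
Mean rank = (1 + 3 + 3 + 7) / 4 = 3.50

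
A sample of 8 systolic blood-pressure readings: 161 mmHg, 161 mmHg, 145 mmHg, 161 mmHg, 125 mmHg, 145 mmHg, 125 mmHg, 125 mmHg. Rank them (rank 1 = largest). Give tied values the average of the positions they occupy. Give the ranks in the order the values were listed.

2, 2, 4.5, 2, 7, 4.5, 7, 7

Sorted (descending): 161, 161, 161, 145, 145, 125, 125, 125
The 3 values of 161 occupy positions 1–3 → average rank 2.
The 2 values of 145 occupy positions 4–5 → average rank (4+5)/2 = 4.5.
The 3 values of 125 occupy positions 6–8 → average rank 7.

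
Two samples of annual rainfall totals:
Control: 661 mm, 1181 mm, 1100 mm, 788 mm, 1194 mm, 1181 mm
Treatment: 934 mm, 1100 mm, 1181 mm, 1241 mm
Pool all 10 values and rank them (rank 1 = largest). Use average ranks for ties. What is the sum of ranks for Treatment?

19.5

Sorted (descending): 1241, 1194, 1181, 1181, 1181, 1100, 1100, 934, 788, 661
The 3 values of 1181 occupy positions 3–5 → average rank 4.
The 2 values of 1100 occupy positions 6–7 → average rank (6+7)/2 = 6.5.
Treatment values → pooled ranks: 934→8, 1100→6.5, 1181→4, 1241→1
Rank sum = 8 + 6.5 + 4 + 1 = 19.5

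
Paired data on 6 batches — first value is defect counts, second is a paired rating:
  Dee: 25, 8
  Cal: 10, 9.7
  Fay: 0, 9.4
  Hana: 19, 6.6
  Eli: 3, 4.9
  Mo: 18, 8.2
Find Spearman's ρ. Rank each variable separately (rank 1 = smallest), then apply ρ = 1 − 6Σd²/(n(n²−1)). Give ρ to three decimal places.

Ranks of variable 1: 6, 3, 1, 5, 2, 4
Ranks of variable 2: 3, 6, 5, 2, 1, 4
d = r₁ − r₂: 3, -3, -4, 3, 1, 0
d²: 9, 9, 16, 9, 1, 0; Σd² = 44
ρ = 1 − 6·44/(6·35) = 1 − 264/210 = -0.257

-0.257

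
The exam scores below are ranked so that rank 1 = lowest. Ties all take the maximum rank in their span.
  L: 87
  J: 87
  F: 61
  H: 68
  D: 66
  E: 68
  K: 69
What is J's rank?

7

Sorted (ascending): 61, 66, 68, 68, 69, 87, 87
The 2 values of 68 occupy positions 3–4 → each gets rank 4.
The 2 values of 87 occupy positions 6–7 → each gets rank 7.
J has value 87 → rank 7.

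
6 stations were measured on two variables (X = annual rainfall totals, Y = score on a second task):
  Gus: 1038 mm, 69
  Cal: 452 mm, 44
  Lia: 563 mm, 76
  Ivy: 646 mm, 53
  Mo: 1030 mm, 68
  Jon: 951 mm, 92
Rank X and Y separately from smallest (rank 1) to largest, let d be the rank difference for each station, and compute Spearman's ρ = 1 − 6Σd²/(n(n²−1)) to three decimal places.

0.371

Ranks of variable 1: 6, 1, 2, 3, 5, 4
Ranks of variable 2: 4, 1, 5, 2, 3, 6
d = r₁ − r₂: 2, 0, -3, 1, 2, -2
d²: 4, 0, 9, 1, 4, 4; Σd² = 22
ρ = 1 − 6·22/(6·35) = 1 − 132/210 = 0.371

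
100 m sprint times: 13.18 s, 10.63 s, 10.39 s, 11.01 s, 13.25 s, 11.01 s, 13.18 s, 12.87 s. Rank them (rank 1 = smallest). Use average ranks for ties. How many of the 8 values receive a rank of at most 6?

5

Sorted (ascending): 10.39, 10.63, 11.01, 11.01, 12.87, 13.18, 13.18, 13.25
The 2 values of 11.01 occupy positions 3–4 → average rank (3+4)/2 = 3.5.
The 2 values of 13.18 occupy positions 6–7 → average rank (6+7)/2 = 6.5.
Ranks ≤ 6: {1, 2, 3.5, 3.5, 5} → 5 values.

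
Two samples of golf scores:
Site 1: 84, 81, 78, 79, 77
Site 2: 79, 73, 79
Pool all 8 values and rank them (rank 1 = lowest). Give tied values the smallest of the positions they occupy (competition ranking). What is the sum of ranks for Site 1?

24

Sorted (ascending): 73, 77, 78, 79, 79, 79, 81, 84
The 3 values of 79 occupy positions 4–6 → each gets rank 4.
Site 1 values → pooled ranks: 84→8, 81→7, 78→3, 79→4, 77→2
Rank sum = 8 + 7 + 3 + 4 + 2 = 24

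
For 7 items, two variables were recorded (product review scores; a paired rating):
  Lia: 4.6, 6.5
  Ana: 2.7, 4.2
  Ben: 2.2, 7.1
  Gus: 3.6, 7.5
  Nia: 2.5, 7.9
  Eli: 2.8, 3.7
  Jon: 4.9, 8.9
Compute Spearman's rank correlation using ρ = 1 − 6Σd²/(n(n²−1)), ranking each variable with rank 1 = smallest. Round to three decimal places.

Ranks of variable 1: 6, 3, 1, 5, 2, 4, 7
Ranks of variable 2: 3, 2, 4, 5, 6, 1, 7
d = r₁ − r₂: 3, 1, -3, 0, -4, 3, 0
d²: 9, 1, 9, 0, 16, 9, 0; Σd² = 44
ρ = 1 − 6·44/(7·48) = 1 − 264/336 = 0.214

0.214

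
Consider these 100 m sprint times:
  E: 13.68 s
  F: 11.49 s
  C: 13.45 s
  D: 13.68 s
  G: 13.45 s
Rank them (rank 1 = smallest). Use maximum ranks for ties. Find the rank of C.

3

Sorted (ascending): 11.49, 13.45, 13.45, 13.68, 13.68
The 2 values of 13.45 occupy positions 2–3 → each gets rank 3.
The 2 values of 13.68 occupy positions 4–5 → each gets rank 5.
C has value 13.45 s → rank 3.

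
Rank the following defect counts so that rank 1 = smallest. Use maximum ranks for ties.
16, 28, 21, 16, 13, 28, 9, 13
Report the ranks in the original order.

5, 8, 6, 5, 3, 8, 1, 3

Sorted (ascending): 9, 13, 13, 16, 16, 21, 28, 28
The 2 values of 13 occupy positions 2–3 → each gets rank 3.
The 2 values of 16 occupy positions 4–5 → each gets rank 5.
The 2 values of 28 occupy positions 7–8 → each gets rank 8.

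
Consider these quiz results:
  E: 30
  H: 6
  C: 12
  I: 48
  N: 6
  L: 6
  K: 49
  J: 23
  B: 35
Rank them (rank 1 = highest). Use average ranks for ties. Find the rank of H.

Sorted (descending): 49, 48, 35, 30, 23, 12, 6, 6, 6
The 3 values of 6 occupy positions 7–9 → average rank 8.
H has value 6 → rank 8.

8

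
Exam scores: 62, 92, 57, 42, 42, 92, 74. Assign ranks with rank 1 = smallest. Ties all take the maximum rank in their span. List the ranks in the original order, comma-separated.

Sorted (ascending): 42, 42, 57, 62, 74, 92, 92
The 2 values of 42 occupy positions 1–2 → each gets rank 2.
The 2 values of 92 occupy positions 6–7 → each gets rank 7.

4, 7, 3, 2, 2, 7, 5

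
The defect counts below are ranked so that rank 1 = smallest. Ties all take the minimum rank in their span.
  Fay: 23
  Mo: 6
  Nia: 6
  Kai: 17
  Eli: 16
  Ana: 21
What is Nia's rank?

Sorted (ascending): 6, 6, 16, 17, 21, 23
The 2 values of 6 occupy positions 1–2 → each gets rank 1.
Nia has value 6 → rank 1.

1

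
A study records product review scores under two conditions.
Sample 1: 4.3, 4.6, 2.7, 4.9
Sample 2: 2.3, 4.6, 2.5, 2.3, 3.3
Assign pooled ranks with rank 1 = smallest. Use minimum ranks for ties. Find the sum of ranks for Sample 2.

Sorted (ascending): 2.3, 2.3, 2.5, 2.7, 3.3, 4.3, 4.6, 4.6, 4.9
The 2 values of 2.3 occupy positions 1–2 → each gets rank 1.
The 2 values of 4.6 occupy positions 7–8 → each gets rank 7.
Sample 2 values → pooled ranks: 2.3→1, 4.6→7, 2.5→3, 2.3→1, 3.3→5
Rank sum = 1 + 7 + 3 + 1 + 5 = 17

17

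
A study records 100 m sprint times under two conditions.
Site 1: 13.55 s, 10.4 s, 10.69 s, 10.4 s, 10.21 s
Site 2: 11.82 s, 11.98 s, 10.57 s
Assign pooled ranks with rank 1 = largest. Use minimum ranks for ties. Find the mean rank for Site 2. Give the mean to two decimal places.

Sorted (descending): 13.55, 11.98, 11.82, 10.69, 10.57, 10.4, 10.4, 10.21
The 2 values of 10.4 occupy positions 6–7 → each gets rank 6.
Site 2 values → pooled ranks: 11.82→3, 11.98→2, 10.57→5
Mean rank = (3 + 2 + 5) / 3 = 3.33

3.33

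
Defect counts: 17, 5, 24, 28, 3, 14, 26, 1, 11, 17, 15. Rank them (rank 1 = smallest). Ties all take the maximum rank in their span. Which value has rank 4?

Sorted (ascending): 1, 3, 5, 11, 14, 15, 17, 17, 24, 26, 28
The 2 values of 17 occupy positions 7–8 → each gets rank 8.
Rank 4 → value 11.

11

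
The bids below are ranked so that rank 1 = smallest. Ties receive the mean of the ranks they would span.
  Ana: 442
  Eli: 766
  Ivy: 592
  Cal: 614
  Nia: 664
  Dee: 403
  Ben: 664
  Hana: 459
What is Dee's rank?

Sorted (ascending): 403, 442, 459, 592, 614, 664, 664, 766
The 2 values of 664 occupy positions 6–7 → average rank (6+7)/2 = 6.5.
Dee has value 403 → rank 1.

1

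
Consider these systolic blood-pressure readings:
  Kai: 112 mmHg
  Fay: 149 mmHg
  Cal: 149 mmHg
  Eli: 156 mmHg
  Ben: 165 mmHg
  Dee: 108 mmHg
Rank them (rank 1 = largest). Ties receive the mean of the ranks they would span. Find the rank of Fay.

Sorted (descending): 165, 156, 149, 149, 112, 108
The 2 values of 149 occupy positions 3–4 → average rank (3+4)/2 = 3.5.
Fay has value 149 mmHg → rank 3.5.

3.5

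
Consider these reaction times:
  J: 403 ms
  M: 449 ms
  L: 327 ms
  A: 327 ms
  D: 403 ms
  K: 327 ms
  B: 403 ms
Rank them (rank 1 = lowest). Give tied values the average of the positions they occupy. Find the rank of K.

Sorted (ascending): 327, 327, 327, 403, 403, 403, 449
The 3 values of 327 occupy positions 1–3 → average rank 2.
The 3 values of 403 occupy positions 4–6 → average rank 5.
K has value 327 ms → rank 2.

2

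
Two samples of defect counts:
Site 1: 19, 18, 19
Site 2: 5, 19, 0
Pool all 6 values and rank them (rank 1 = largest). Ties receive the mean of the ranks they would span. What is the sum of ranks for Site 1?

Sorted (descending): 19, 19, 19, 18, 5, 0
The 3 values of 19 occupy positions 1–3 → average rank 2.
Site 1 values → pooled ranks: 19→2, 18→4, 19→2
Rank sum = 2 + 4 + 2 = 8

8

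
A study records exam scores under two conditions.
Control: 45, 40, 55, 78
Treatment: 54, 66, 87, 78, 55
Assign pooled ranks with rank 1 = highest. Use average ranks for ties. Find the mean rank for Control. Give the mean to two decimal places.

6.25

Sorted (descending): 87, 78, 78, 66, 55, 55, 54, 45, 40
The 2 values of 78 occupy positions 2–3 → average rank (2+3)/2 = 2.5.
The 2 values of 55 occupy positions 5–6 → average rank (5+6)/2 = 5.5.
Control values → pooled ranks: 45→8, 40→9, 55→5.5, 78→2.5
Mean rank = (8 + 9 + 5.5 + 2.5) / 4 = 6.25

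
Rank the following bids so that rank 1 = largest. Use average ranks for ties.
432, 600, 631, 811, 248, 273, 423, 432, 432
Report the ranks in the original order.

5, 3, 2, 1, 9, 8, 7, 5, 5

Sorted (descending): 811, 631, 600, 432, 432, 432, 423, 273, 248
The 3 values of 432 occupy positions 4–6 → average rank 5.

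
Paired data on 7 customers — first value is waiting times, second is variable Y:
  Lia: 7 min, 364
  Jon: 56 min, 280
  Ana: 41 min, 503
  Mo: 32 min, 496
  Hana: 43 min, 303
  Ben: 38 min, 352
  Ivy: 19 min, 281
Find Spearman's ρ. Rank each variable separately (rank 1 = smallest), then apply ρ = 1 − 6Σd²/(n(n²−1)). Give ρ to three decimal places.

-0.321

Ranks of variable 1: 1, 7, 5, 3, 6, 4, 2
Ranks of variable 2: 5, 1, 7, 6, 3, 4, 2
d = r₁ − r₂: -4, 6, -2, -3, 3, 0, 0
d²: 16, 36, 4, 9, 9, 0, 0; Σd² = 74
ρ = 1 − 6·74/(7·48) = 1 − 444/336 = -0.321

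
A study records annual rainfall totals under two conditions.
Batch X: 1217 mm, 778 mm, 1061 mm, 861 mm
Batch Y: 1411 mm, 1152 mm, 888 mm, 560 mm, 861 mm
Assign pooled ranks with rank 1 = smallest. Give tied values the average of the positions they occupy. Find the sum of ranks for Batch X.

19.5

Sorted (ascending): 560, 778, 861, 861, 888, 1061, 1152, 1217, 1411
The 2 values of 861 occupy positions 3–4 → average rank (3+4)/2 = 3.5.
Batch X values → pooled ranks: 1217→8, 778→2, 1061→6, 861→3.5
Rank sum = 8 + 2 + 6 + 3.5 = 19.5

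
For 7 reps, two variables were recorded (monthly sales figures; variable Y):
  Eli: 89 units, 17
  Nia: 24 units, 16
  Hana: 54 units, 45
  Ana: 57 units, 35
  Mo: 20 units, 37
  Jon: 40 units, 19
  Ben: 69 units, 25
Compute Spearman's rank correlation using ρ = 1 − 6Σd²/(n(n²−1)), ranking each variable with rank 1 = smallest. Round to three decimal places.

-0.143

Ranks of variable 1: 7, 2, 4, 5, 1, 3, 6
Ranks of variable 2: 2, 1, 7, 5, 6, 3, 4
d = r₁ − r₂: 5, 1, -3, 0, -5, 0, 2
d²: 25, 1, 9, 0, 25, 0, 4; Σd² = 64
ρ = 1 − 6·64/(7·48) = 1 − 384/336 = -0.143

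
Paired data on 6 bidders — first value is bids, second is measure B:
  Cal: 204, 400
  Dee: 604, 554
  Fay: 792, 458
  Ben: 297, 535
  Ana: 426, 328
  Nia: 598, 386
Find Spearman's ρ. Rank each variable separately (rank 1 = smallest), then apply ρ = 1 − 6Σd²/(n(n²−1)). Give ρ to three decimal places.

0.257

Ranks of variable 1: 1, 5, 6, 2, 3, 4
Ranks of variable 2: 3, 6, 4, 5, 1, 2
d = r₁ − r₂: -2, -1, 2, -3, 2, 2
d²: 4, 1, 4, 9, 4, 4; Σd² = 26
ρ = 1 − 6·26/(6·35) = 1 − 156/210 = 0.257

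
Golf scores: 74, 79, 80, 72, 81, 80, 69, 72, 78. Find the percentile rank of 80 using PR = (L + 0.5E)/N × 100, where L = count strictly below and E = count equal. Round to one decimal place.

N = 9.
Strictly below 80: 6. Equal to 80: 2.
PR = (6 + 0.5·2)/9 × 100 = 77.8

77.8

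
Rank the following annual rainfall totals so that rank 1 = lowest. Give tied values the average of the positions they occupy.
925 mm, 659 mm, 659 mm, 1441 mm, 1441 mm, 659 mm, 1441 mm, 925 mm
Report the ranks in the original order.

Sorted (ascending): 659, 659, 659, 925, 925, 1441, 1441, 1441
The 3 values of 659 occupy positions 1–3 → average rank 2.
The 2 values of 925 occupy positions 4–5 → average rank (4+5)/2 = 4.5.
The 3 values of 1441 occupy positions 6–8 → average rank 7.

4.5, 2, 2, 7, 7, 2, 7, 4.5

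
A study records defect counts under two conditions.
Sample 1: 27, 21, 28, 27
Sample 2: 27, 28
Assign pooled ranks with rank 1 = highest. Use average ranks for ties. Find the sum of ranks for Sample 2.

Sorted (descending): 28, 28, 27, 27, 27, 21
The 2 values of 28 occupy positions 1–2 → average rank (1+2)/2 = 1.5.
The 3 values of 27 occupy positions 3–5 → average rank 4.
Sample 2 values → pooled ranks: 27→4, 28→1.5
Rank sum = 4 + 1.5 = 5.5

5.5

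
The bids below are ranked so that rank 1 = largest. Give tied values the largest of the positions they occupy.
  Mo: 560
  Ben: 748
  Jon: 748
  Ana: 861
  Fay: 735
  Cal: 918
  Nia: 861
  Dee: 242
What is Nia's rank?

3

Sorted (descending): 918, 861, 861, 748, 748, 735, 560, 242
The 2 values of 861 occupy positions 2–3 → each gets rank 3.
The 2 values of 748 occupy positions 4–5 → each gets rank 5.
Nia has value 861 → rank 3.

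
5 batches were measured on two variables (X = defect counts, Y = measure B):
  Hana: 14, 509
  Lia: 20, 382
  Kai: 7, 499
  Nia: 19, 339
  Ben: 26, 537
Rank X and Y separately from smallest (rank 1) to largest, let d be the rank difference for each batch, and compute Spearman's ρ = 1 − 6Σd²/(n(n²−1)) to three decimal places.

Ranks of variable 1: 2, 4, 1, 3, 5
Ranks of variable 2: 4, 2, 3, 1, 5
d = r₁ − r₂: -2, 2, -2, 2, 0
d²: 4, 4, 4, 4, 0; Σd² = 16
ρ = 1 − 6·16/(5·24) = 1 − 96/120 = 0.200

0.200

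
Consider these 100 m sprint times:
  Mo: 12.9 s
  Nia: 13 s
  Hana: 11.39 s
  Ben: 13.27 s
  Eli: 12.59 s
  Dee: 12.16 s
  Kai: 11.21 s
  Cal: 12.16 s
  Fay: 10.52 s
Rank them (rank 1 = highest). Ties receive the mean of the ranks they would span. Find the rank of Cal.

Sorted (descending): 13.27, 13, 12.9, 12.59, 12.16, 12.16, 11.39, 11.21, 10.52
The 2 values of 12.16 occupy positions 5–6 → average rank (5+6)/2 = 5.5.
Cal has value 12.16 s → rank 5.5.

5.5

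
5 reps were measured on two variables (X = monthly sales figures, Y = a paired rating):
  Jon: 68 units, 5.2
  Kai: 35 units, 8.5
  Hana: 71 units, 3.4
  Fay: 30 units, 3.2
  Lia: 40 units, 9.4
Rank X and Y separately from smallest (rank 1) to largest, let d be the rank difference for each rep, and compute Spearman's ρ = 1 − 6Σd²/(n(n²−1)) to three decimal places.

Ranks of variable 1: 4, 2, 5, 1, 3
Ranks of variable 2: 3, 4, 2, 1, 5
d = r₁ − r₂: 1, -2, 3, 0, -2
d²: 1, 4, 9, 0, 4; Σd² = 18
ρ = 1 − 6·18/(5·24) = 1 − 108/120 = 0.100

0.100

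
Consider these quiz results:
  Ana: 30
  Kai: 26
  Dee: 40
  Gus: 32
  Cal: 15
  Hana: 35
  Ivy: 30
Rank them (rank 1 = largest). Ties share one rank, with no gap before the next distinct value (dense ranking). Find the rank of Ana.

Sorted (descending): 40, 35, 32, 30, 30, 26, 15
The 2 values of 30 share dense rank 4.
Remaining distinct values take the next consecutive integers.
Ana has value 30 → rank 4.

4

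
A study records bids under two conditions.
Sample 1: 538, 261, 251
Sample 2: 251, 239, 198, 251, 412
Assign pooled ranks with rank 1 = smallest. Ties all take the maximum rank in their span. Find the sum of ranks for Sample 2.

20

Sorted (ascending): 198, 239, 251, 251, 251, 261, 412, 538
The 3 values of 251 occupy positions 3–5 → each gets rank 5.
Sample 2 values → pooled ranks: 251→5, 239→2, 198→1, 251→5, 412→7
Rank sum = 5 + 2 + 1 + 5 + 7 = 20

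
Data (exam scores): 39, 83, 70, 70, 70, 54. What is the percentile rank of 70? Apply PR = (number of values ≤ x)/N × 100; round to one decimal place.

83.3

N = 6.
Strictly below 70: 2. Equal to 70: 3.
PR = 5/6 × 100 = 83.3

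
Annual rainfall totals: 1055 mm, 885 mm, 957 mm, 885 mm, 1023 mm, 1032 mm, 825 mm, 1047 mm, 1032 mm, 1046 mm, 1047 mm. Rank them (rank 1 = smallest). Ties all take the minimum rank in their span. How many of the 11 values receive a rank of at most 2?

3

Sorted (ascending): 825, 885, 885, 957, 1023, 1032, 1032, 1046, 1047, 1047, 1055
The 2 values of 885 occupy positions 2–3 → each gets rank 2.
The 2 values of 1032 occupy positions 6–7 → each gets rank 6.
The 2 values of 1047 occupy positions 9–10 → each gets rank 9.
Ranks ≤ 2: {1, 2, 2} → 3 values.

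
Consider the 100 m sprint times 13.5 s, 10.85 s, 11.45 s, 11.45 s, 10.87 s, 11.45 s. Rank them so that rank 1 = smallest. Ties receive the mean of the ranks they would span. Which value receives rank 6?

13.5

Sorted (ascending): 10.85, 10.87, 11.45, 11.45, 11.45, 13.5
The 3 values of 11.45 occupy positions 3–5 → average rank 4.
Rank 6 → value 13.5.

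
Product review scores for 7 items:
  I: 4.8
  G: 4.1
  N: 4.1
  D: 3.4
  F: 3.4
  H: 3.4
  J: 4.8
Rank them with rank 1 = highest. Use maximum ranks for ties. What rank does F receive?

Sorted (descending): 4.8, 4.8, 4.1, 4.1, 3.4, 3.4, 3.4
The 2 values of 4.8 occupy positions 1–2 → each gets rank 2.
The 2 values of 4.1 occupy positions 3–4 → each gets rank 4.
The 3 values of 3.4 occupy positions 5–7 → each gets rank 7.
F has value 3.4 → rank 7.

7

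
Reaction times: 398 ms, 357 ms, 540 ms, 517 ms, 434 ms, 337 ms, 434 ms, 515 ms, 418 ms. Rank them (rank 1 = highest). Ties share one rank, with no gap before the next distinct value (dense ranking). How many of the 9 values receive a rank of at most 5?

Sorted (descending): 540, 517, 515, 434, 434, 418, 398, 357, 337
The 2 values of 434 share dense rank 4.
Remaining distinct values take the next consecutive integers.
Ranks ≤ 5: {1, 2, 3, 4, 4, 5} → 6 values.

6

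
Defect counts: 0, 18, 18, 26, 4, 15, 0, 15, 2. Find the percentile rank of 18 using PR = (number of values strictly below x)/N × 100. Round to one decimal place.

66.7

N = 9.
Strictly below 18: 6. Equal to 18: 2.
PR = 6/9 × 100 = 66.7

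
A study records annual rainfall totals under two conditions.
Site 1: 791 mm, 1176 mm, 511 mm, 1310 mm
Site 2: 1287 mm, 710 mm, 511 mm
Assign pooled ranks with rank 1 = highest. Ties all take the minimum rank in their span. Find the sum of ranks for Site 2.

Sorted (descending): 1310, 1287, 1176, 791, 710, 511, 511
The 2 values of 511 occupy positions 6–7 → each gets rank 6.
Site 2 values → pooled ranks: 1287→2, 710→5, 511→6
Rank sum = 2 + 5 + 6 = 13

13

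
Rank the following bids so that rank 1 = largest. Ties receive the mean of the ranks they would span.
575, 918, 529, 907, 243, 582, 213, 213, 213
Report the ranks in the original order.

4, 1, 5, 2, 6, 3, 8, 8, 8

Sorted (descending): 918, 907, 582, 575, 529, 243, 213, 213, 213
The 3 values of 213 occupy positions 7–9 → average rank 8.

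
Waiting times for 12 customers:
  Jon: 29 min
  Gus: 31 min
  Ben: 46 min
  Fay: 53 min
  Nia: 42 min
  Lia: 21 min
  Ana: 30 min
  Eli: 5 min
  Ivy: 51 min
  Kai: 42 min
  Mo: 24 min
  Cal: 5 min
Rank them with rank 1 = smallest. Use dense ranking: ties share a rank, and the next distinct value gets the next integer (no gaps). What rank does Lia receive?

2

Sorted (ascending): 5, 5, 21, 24, 29, 30, 31, 42, 42, 46, 51, 53
The 2 values of 5 share dense rank 1.
The 2 values of 42 share dense rank 7.
Remaining distinct values take the next consecutive integers.
Lia has value 21 min → rank 2.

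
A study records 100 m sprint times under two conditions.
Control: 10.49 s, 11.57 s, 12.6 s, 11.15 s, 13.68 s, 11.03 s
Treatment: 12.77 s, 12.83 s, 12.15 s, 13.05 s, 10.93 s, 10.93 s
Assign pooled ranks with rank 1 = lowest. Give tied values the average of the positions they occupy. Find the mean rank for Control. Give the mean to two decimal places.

Sorted (ascending): 10.49, 10.93, 10.93, 11.03, 11.15, 11.57, 12.15, 12.6, 12.77, 12.83, 13.05, 13.68
The 2 values of 10.93 occupy positions 2–3 → average rank (2+3)/2 = 2.5.
Control values → pooled ranks: 10.49→1, 11.57→6, 12.6→8, 11.15→5, 13.68→12, 11.03→4
Mean rank = (1 + 6 + 8 + 5 + 12 + 4) / 6 = 6.00

6.00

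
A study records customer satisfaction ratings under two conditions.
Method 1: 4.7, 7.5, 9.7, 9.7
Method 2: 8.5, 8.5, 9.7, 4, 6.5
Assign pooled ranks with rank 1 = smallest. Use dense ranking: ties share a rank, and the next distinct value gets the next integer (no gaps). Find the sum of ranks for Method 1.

Sorted (ascending): 4, 4.7, 6.5, 7.5, 8.5, 8.5, 9.7, 9.7, 9.7
The 2 values of 8.5 share dense rank 5.
The 3 values of 9.7 share dense rank 6.
Remaining distinct values take the next consecutive integers.
Method 1 values → pooled ranks: 4.7→2, 7.5→4, 9.7→6, 9.7→6
Rank sum = 2 + 4 + 6 + 6 = 18

18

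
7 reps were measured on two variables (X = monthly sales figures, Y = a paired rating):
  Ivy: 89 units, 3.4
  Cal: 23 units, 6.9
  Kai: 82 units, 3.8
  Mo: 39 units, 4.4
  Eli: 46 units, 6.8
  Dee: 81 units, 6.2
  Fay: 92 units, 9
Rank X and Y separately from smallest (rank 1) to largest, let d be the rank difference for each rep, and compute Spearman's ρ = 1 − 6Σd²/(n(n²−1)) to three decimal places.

-0.143

Ranks of variable 1: 6, 1, 5, 2, 3, 4, 7
Ranks of variable 2: 1, 6, 2, 3, 5, 4, 7
d = r₁ − r₂: 5, -5, 3, -1, -2, 0, 0
d²: 25, 25, 9, 1, 4, 0, 0; Σd² = 64
ρ = 1 − 6·64/(7·48) = 1 − 384/336 = -0.143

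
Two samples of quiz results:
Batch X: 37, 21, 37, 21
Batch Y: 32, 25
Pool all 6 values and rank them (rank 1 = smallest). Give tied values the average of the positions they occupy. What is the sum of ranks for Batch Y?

7

Sorted (ascending): 21, 21, 25, 32, 37, 37
The 2 values of 21 occupy positions 1–2 → average rank (1+2)/2 = 1.5.
The 2 values of 37 occupy positions 5–6 → average rank (5+6)/2 = 5.5.
Batch Y values → pooled ranks: 32→4, 25→3
Rank sum = 4 + 3 = 7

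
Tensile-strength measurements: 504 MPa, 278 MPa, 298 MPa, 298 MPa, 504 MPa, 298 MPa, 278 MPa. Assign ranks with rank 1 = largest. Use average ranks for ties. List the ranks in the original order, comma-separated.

1.5, 6.5, 4, 4, 1.5, 4, 6.5

Sorted (descending): 504, 504, 298, 298, 298, 278, 278
The 2 values of 504 occupy positions 1–2 → average rank (1+2)/2 = 1.5.
The 3 values of 298 occupy positions 3–5 → average rank 4.
The 2 values of 278 occupy positions 6–7 → average rank (6+7)/2 = 6.5.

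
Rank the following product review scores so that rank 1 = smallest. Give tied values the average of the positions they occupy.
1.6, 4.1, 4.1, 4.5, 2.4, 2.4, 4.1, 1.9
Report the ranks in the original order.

Sorted (ascending): 1.6, 1.9, 2.4, 2.4, 4.1, 4.1, 4.1, 4.5
The 2 values of 2.4 occupy positions 3–4 → average rank (3+4)/2 = 3.5.
The 3 values of 4.1 occupy positions 5–7 → average rank 6.

1, 6, 6, 8, 3.5, 3.5, 6, 2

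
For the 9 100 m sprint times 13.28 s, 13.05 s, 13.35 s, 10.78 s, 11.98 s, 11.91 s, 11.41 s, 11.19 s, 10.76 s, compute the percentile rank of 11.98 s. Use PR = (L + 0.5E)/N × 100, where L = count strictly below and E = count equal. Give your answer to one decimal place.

61.1

N = 9.
Strictly below 11.98: 5. Equal to 11.98: 1.
PR = (5 + 0.5·1)/9 × 100 = 61.1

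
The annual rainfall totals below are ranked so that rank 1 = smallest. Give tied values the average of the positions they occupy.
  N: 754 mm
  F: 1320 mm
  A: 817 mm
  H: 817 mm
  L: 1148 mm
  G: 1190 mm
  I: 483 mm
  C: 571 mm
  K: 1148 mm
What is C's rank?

2

Sorted (ascending): 483, 571, 754, 817, 817, 1148, 1148, 1190, 1320
The 2 values of 817 occupy positions 4–5 → average rank (4+5)/2 = 4.5.
The 2 values of 1148 occupy positions 6–7 → average rank (6+7)/2 = 6.5.
C has value 571 mm → rank 2.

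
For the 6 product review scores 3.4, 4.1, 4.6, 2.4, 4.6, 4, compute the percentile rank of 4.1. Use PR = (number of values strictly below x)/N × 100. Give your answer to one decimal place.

N = 6.
Strictly below 4.1: 3. Equal to 4.1: 1.
PR = 3/6 × 100 = 50.0

50.0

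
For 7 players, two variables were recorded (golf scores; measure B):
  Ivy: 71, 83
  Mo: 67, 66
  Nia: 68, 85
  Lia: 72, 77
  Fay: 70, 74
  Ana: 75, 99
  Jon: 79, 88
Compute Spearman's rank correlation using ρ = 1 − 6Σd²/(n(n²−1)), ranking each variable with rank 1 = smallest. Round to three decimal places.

Ranks of variable 1: 4, 1, 2, 5, 3, 6, 7
Ranks of variable 2: 4, 1, 5, 3, 2, 7, 6
d = r₁ − r₂: 0, 0, -3, 2, 1, -1, 1
d²: 0, 0, 9, 4, 1, 1, 1; Σd² = 16
ρ = 1 − 6·16/(7·48) = 1 − 96/336 = 0.714

0.714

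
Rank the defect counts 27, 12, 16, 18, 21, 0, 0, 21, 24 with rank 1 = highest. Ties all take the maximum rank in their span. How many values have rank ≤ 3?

2

Sorted (descending): 27, 24, 21, 21, 18, 16, 12, 0, 0
The 2 values of 21 occupy positions 3–4 → each gets rank 4.
The 2 values of 0 occupy positions 8–9 → each gets rank 9.
Ranks ≤ 3: {1, 2} → 2 values.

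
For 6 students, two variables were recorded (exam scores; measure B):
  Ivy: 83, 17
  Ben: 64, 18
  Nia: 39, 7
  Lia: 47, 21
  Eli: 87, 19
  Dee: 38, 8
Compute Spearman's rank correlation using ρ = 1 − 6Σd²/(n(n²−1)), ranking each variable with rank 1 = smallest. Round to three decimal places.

0.543

Ranks of variable 1: 5, 4, 2, 3, 6, 1
Ranks of variable 2: 3, 4, 1, 6, 5, 2
d = r₁ − r₂: 2, 0, 1, -3, 1, -1
d²: 4, 0, 1, 9, 1, 1; Σd² = 16
ρ = 1 − 6·16/(6·35) = 1 − 96/210 = 0.543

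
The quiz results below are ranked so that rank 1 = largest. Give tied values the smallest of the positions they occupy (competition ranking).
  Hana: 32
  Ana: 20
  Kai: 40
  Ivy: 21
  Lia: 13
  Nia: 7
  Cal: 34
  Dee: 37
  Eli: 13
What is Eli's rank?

7

Sorted (descending): 40, 37, 34, 32, 21, 20, 13, 13, 7
The 2 values of 13 occupy positions 7–8 → each gets rank 7.
Eli has value 13 → rank 7.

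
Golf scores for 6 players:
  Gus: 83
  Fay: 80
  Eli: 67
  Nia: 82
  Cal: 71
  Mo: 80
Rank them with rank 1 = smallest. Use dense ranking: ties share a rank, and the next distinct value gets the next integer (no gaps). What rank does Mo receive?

Sorted (ascending): 67, 71, 80, 80, 82, 83
The 2 values of 80 share dense rank 3.
Remaining distinct values take the next consecutive integers.
Mo has value 80 → rank 3.

3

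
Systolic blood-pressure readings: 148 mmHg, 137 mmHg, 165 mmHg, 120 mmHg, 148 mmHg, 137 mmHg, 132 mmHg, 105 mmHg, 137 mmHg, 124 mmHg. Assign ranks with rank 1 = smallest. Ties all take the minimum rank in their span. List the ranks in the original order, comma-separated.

8, 5, 10, 2, 8, 5, 4, 1, 5, 3

Sorted (ascending): 105, 120, 124, 132, 137, 137, 137, 148, 148, 165
The 3 values of 137 occupy positions 5–7 → each gets rank 5.
The 2 values of 148 occupy positions 8–9 → each gets rank 8.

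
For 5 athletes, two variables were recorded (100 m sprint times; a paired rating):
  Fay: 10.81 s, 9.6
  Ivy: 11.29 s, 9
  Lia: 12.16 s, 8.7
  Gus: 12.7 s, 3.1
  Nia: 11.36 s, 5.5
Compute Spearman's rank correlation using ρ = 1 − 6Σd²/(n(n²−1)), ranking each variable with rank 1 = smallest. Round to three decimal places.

-0.900

Ranks of variable 1: 1, 2, 4, 5, 3
Ranks of variable 2: 5, 4, 3, 1, 2
d = r₁ − r₂: -4, -2, 1, 4, 1
d²: 16, 4, 1, 16, 1; Σd² = 38
ρ = 1 − 6·38/(5·24) = 1 − 228/120 = -0.900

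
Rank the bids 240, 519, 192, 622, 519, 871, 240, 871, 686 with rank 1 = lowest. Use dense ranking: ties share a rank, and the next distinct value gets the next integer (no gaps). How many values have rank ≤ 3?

Sorted (ascending): 192, 240, 240, 519, 519, 622, 686, 871, 871
The 2 values of 240 share dense rank 2.
The 2 values of 519 share dense rank 3.
The 2 values of 871 share dense rank 6.
Remaining distinct values take the next consecutive integers.
Ranks ≤ 3: {1, 2, 2, 3, 3} → 5 values.

5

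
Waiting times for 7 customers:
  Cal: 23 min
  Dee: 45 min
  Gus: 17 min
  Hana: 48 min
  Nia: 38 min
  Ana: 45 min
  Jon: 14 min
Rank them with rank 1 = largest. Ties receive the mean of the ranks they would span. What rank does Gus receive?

6

Sorted (descending): 48, 45, 45, 38, 23, 17, 14
The 2 values of 45 occupy positions 2–3 → average rank (2+3)/2 = 2.5.
Gus has value 17 min → rank 6.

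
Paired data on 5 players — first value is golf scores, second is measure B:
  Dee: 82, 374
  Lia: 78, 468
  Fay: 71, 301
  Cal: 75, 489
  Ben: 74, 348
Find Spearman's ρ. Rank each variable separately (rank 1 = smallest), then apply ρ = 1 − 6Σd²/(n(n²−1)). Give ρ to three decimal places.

0.600

Ranks of variable 1: 5, 4, 1, 3, 2
Ranks of variable 2: 3, 4, 1, 5, 2
d = r₁ − r₂: 2, 0, 0, -2, 0
d²: 4, 0, 0, 4, 0; Σd² = 8
ρ = 1 − 6·8/(5·24) = 1 − 48/120 = 0.600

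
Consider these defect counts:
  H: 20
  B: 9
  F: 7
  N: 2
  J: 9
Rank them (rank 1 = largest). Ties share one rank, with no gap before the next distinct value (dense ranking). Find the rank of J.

Sorted (descending): 20, 9, 9, 7, 2
The 2 values of 9 share dense rank 2.
Remaining distinct values take the next consecutive integers.
J has value 9 → rank 2.

2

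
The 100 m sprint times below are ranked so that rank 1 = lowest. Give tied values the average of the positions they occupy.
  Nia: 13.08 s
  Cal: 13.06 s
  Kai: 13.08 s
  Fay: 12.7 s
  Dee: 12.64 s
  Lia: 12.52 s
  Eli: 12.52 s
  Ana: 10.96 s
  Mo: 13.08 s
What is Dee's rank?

4

Sorted (ascending): 10.96, 12.52, 12.52, 12.64, 12.7, 13.06, 13.08, 13.08, 13.08
The 2 values of 12.52 occupy positions 2–3 → average rank (2+3)/2 = 2.5.
The 3 values of 13.08 occupy positions 7–9 → average rank 8.
Dee has value 12.64 s → rank 4.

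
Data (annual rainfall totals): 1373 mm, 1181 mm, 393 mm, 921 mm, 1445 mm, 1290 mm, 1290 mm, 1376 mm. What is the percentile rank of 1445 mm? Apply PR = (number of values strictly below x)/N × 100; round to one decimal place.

N = 8.
Strictly below 1445: 7. Equal to 1445: 1.
PR = 7/8 × 100 = 87.5

87.5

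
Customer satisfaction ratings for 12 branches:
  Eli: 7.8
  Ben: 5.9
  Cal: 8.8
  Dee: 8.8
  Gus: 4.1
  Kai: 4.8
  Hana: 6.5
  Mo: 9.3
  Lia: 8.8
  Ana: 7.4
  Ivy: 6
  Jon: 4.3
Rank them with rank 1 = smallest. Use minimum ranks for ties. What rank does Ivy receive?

Sorted (ascending): 4.1, 4.3, 4.8, 5.9, 6, 6.5, 7.4, 7.8, 8.8, 8.8, 8.8, 9.3
The 3 values of 8.8 occupy positions 9–11 → each gets rank 9.
Ivy has value 6 → rank 5.

5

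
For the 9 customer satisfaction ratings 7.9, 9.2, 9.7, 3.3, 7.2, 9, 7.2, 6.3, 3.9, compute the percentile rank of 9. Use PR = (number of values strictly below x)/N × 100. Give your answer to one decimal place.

66.7

N = 9.
Strictly below 9: 6. Equal to 9: 1.
PR = 6/9 × 100 = 66.7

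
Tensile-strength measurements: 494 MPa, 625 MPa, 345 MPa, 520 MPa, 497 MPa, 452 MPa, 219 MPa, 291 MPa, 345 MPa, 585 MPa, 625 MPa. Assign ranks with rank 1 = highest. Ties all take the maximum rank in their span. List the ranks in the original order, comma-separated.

Sorted (descending): 625, 625, 585, 520, 497, 494, 452, 345, 345, 291, 219
The 2 values of 625 occupy positions 1–2 → each gets rank 2.
The 2 values of 345 occupy positions 8–9 → each gets rank 9.

6, 2, 9, 4, 5, 7, 11, 10, 9, 3, 2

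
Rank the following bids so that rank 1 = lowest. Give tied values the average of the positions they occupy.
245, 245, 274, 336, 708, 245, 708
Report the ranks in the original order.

Sorted (ascending): 245, 245, 245, 274, 336, 708, 708
The 3 values of 245 occupy positions 1–3 → average rank 2.
The 2 values of 708 occupy positions 6–7 → average rank (6+7)/2 = 6.5.

2, 2, 4, 5, 6.5, 2, 6.5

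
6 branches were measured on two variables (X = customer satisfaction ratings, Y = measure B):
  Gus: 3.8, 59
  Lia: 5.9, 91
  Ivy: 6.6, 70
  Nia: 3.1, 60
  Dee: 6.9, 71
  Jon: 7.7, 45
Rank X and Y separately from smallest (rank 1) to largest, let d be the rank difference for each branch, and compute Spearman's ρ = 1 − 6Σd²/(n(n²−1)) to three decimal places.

-0.086

Ranks of variable 1: 2, 3, 4, 1, 5, 6
Ranks of variable 2: 2, 6, 4, 3, 5, 1
d = r₁ − r₂: 0, -3, 0, -2, 0, 5
d²: 0, 9, 0, 4, 0, 25; Σd² = 38
ρ = 1 − 6·38/(6·35) = 1 − 228/210 = -0.086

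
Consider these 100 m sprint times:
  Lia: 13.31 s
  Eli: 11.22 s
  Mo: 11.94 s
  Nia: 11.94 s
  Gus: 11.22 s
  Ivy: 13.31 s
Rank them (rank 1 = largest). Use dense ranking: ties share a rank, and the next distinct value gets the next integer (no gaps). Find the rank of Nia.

2

Sorted (descending): 13.31, 13.31, 11.94, 11.94, 11.22, 11.22
The 2 values of 13.31 share dense rank 1.
The 2 values of 11.94 share dense rank 2.
The 2 values of 11.22 share dense rank 3.
Nia has value 11.94 s → rank 2.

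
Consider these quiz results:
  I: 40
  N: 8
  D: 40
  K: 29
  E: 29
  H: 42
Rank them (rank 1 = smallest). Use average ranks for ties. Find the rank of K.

Sorted (ascending): 8, 29, 29, 40, 40, 42
The 2 values of 29 occupy positions 2–3 → average rank (2+3)/2 = 2.5.
The 2 values of 40 occupy positions 4–5 → average rank (4+5)/2 = 4.5.
K has value 29 → rank 2.5.

2.5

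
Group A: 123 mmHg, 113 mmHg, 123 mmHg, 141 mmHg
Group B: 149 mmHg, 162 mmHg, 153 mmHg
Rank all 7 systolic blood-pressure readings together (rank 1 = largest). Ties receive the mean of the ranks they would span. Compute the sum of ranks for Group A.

Sorted (descending): 162, 153, 149, 141, 123, 123, 113
The 2 values of 123 occupy positions 5–6 → average rank (5+6)/2 = 5.5.
Group A values → pooled ranks: 123→5.5, 113→7, 123→5.5, 141→4
Rank sum = 5.5 + 7 + 5.5 + 4 = 22

22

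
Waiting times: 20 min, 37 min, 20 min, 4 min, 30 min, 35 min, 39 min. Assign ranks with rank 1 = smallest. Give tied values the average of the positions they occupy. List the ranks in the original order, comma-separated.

Sorted (ascending): 4, 20, 20, 30, 35, 37, 39
The 2 values of 20 occupy positions 2–3 → average rank (2+3)/2 = 2.5.

2.5, 6, 2.5, 1, 4, 5, 7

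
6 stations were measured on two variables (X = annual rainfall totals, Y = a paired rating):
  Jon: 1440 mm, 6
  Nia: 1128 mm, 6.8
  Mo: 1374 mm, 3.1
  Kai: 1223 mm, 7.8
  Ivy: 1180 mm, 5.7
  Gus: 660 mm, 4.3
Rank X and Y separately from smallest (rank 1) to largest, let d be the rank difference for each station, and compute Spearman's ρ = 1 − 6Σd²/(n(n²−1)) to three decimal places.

0.029

Ranks of variable 1: 6, 2, 5, 4, 3, 1
Ranks of variable 2: 4, 5, 1, 6, 3, 2
d = r₁ − r₂: 2, -3, 4, -2, 0, -1
d²: 4, 9, 16, 4, 0, 1; Σd² = 34
ρ = 1 − 6·34/(6·35) = 1 − 204/210 = 0.029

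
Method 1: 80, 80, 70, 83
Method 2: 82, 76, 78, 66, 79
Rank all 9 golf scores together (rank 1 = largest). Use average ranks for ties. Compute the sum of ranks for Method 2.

Sorted (descending): 83, 82, 80, 80, 79, 78, 76, 70, 66
The 2 values of 80 occupy positions 3–4 → average rank (3+4)/2 = 3.5.
Method 2 values → pooled ranks: 82→2, 76→7, 78→6, 66→9, 79→5
Rank sum = 2 + 7 + 6 + 9 + 5 = 29

29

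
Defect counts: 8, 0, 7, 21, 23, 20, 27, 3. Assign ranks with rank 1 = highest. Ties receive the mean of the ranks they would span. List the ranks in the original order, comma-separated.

Sorted (descending): 27, 23, 21, 20, 8, 7, 3, 0
No ties — each value takes its position as its rank.

5, 8, 6, 3, 2, 4, 1, 7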